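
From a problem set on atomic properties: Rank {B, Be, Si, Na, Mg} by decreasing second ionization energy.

After 1 electron has been removed, what remains? B⁺ still has 2 valence electrons; Be⁺ still has 1 valence electron; Si⁺ still has 3 valence electrons; Na⁺ is the bare [Ne] core; Mg⁺ still has 1 valence electron.
Core electrons are held far more tightly than valence electrons, so Na tops the IE_2 order.
Valence configurations: B⁺ [He]2s², Be⁺ [He]2s¹, Si⁺ [Ne]3s²3p¹, Mg⁺ [Ne]3s¹.
The numbers (kJ/mol): B 2427, Be 1757, Si 1577, Na 4562, Mg 1451.
So the second ionization energies run Mg < Si < Be < B < Na.

Na, B, Be, Si, Mg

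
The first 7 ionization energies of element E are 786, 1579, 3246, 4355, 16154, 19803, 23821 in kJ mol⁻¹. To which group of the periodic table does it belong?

Look for the largest jump between consecutive ionization energies: IE5/IE4 ≈ 3.7, far larger than any earlier ratio.
That jump marks the point where a core electron is being removed. So the atom has 4 valence electrons.
A main-group element with 4 valence electrons is in group 14.

Group 14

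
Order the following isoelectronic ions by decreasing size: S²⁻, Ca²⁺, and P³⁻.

All of these have 18 electrons, so size is governed by nuclear charge alone: the more protons, the stronger the pull on the same electron cloud, and the smaller the ion.
Nuclear charges: Ca²⁺ (Z=20), S²⁻ (Z=16), P³⁻ (Z=15).
Largest to smallest: P³⁻ > S²⁻ > Ca²⁺.

P³⁻ > S²⁻ > Ca²⁺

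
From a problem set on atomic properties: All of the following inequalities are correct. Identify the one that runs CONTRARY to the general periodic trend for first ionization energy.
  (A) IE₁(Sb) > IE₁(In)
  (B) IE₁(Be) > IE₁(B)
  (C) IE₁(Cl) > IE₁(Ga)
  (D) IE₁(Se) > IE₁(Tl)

(B)

The general trend: first ionization energy increases across a period and decreases down a group.
(A) Sb (period 5, group 15) vs In (period 5, group 13): the stated order agrees with the simple trend.
(B) Be (period 2, group 2) vs B (period 2, group 13): the stated order contradicts the simple trend.
(C) Cl (period 3, group 17) vs Ga (period 4, group 13): the stated order agrees with the simple trend.
(D) Se (period 4, group 16) vs Tl (period 6, group 13): the stated order agrees with the simple trend.
The exception is (B): removing B's lone 2p electron is easier than breaking Be's filled 2s².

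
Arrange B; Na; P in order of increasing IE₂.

P < B < Na

After 1 electron has been removed, what remains? B⁺ still has 2 valence electrons; Na⁺ is the bare [Ne] core; P⁺ still has 4 valence electrons.
Breaking into a closed-shell core is much more expensive than removing a leftover valence electron — Na has the largest IE_2 here.
Valence configurations: B⁺ [He]2s², P⁺ [Ne]3s²3p².
Approximate IE_2 values (kJ/mol): B 2427, Na 4562, P 1907.
Hence IE_2: P < B < Na.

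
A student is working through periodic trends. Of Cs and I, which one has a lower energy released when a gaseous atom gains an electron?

Cs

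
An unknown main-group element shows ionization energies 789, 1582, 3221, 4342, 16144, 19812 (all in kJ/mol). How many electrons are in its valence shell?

Look for the largest jump between consecutive ionization energies: IE5/IE4 ≈ 3.7, far larger than any earlier ratio.
That jump marks the point where a core electron is being removed. So the atom has 4 valence electrons.

4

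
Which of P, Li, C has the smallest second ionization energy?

Consider each +1 ion: P⁺ still has 4 valence electrons; Li⁺ is the bare [He] core; C⁺ still has 3 valence electrons.
Core electrons are held far more tightly than valence electrons, so Li tops the IE_2 order.
Valence configurations: P⁺ [Ne]3s²3p², C⁺ [He]2s²2p¹.
Tabulated IE_2 (kJ/mol): P 1907, Li 7298, C 2353.
Putting it together, IE_2: P < C < Li.

P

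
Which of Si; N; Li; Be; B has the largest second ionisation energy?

Li

After 1 electron has been removed, what remains? Si⁺ still has 3 valence electrons; N⁺ still has 4 valence electrons; Li⁺ is the bare [He] core; Be⁺ still has 1 valence electron; B⁺ still has 2 valence electrons.
Pulling an electron out of a noble-gas core costs far more than removing a remaining valence electron, so Li sits at the high end of IE_2.
Valence configurations: Si⁺ [Ne]3s²3p¹, N⁺ [He]2s²2p², Be⁺ [He]2s¹, B⁺ [He]2s².
The numbers (kJ/mol): Si 1577, N 2856, Li 7298, Be 1757, B 2427.
Putting it together, IE_2: Si < Be < B < N < Li.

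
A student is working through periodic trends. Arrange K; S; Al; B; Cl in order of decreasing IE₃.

K, Cl, B, S, Al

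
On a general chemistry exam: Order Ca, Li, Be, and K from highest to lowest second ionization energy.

The second ionization energy removes an electron from the +1 ion. For each element: Ca⁺ still has 1 valence electron; Li⁺ is the bare [He] core; Be⁺ still has 1 valence electron; K⁺ is the bare [Ar] core.
Breaking into a closed-shell core is much more expensive than removing a leftover valence electron — K and Li have the largest IE_2 here.
Valence configurations: Ca⁺ [Ar]4s¹, Be⁺ [He]2s¹.
Approximate IE_2 values (kJ/mol): Ca 1145, Li 7298, Be 1757, K 3052.
Putting it together, IE_2: Ca < Be < K < Li.

Li > K > Be > Ca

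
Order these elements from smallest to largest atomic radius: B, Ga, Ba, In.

B < Ga < In < Ba

Across a period the added protons contract the valence shell; down a group each new principal shell makes the atom larger.
Here both period and group differ, so the two effects have to be weighed against each other.
Ga > B: Ga sits below B in group 13, so the down-group effect alone puts Ga larger.
In > Ga: In sits below Ga in group 13, so the down-group effect alone puts In larger.
Ba > In: both effects reinforce here, so Ba is clearly the larger of the two.
Tabulated atomic radius (pm): B 85, Ga 124, In 142, Ba 196.
So from smallest to largest: B < Ga < In < Ba.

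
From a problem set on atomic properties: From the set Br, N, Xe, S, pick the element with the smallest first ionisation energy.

S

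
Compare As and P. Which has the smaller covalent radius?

P is in period 3, group 15; As is in period 4, group 15.
Moving right in a period, electrons are added to the same shell under a stronger nuclear pull, so atoms get smaller; moving down, a new shell is opened and atoms get larger.
All are in group 15, so atomic radius increases down the group.
So P has the smaller covalent radius (P < As).

P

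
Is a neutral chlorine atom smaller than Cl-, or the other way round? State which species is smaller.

Cl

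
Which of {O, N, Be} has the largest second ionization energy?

O

IE_2 is the cost of taking one more electron from the +1 cation: O⁺ still has 5 valence electrons; N⁺ still has 4 valence electrons; Be⁺ still has 1 valence electron.
All are still removing valence electrons, so compare the +1 ions as you would atoms: IE_2 generally rises across a period (higher Z_eff) and falls down a group (larger shell), subject to the usual subshell exceptions.
Valence configurations: O⁺ [He]2s²2p³, N⁺ [He]2s²2p², Be⁺ [He]2s¹.
The numbers (kJ/mol): O 3388, N 2856, Be 1757.
Hence IE_2: Be < N < O.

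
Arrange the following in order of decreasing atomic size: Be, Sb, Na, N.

Na > Sb > Be > N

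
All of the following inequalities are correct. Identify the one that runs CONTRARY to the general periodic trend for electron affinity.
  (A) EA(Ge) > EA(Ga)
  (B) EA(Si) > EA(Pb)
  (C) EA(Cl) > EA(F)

(C)

The general trend: electron affinity increases across a period and decreases down a group.
(A) Ge (period 4, group 14) vs Ga (period 4, group 13): the stated order agrees with the simple trend.
(B) Si (period 3, group 14) vs Pb (period 6, group 14): the stated order agrees with the simple trend.
(C) Cl (period 3, group 17) vs F (period 2, group 17): the stated order contradicts the simple trend.
The exception is (C): F's small 2p subshell makes the incoming electron feel strong e⁻–e⁻ repulsion, so Cl actually releases more energy on gaining an electron.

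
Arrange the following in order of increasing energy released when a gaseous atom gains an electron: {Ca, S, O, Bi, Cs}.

Adding an electron releases more energy for atoms nearer the top right (short of the noble gases).
Neither a single period nor a single group — weigh both effects.
Cs > Ca: this pair runs against the simple trend — see the exception note.
Bi > Cs: Bi lies to the right of Cs in period 6, so the across-period effect alone puts Bi higher.
O > Bi: both effects reinforce here, so O is clearly the higher of the two.
S > O: this pair runs against the simple trend — see the exception note.
Note the exception: Cs has a higher electron affinity than Ca, contrary to the simple trend — adding an electron to Ca (ns²) has to open a new, higher-energy np subshell, which is unfavourable.
Note the exception: S has a higher electron affinity than O, contrary to the simple trend — the compact 2p subshell of O repels the added electron more than S's larger 3p does.
Tabulated electron affinity (kJ/mol): O 141, S 200, Ca 2, Cs 46, Bi 91.
So from lowest to highest: Ca < Cs < Bi < O < S.

Ca, Cs, Bi, O, S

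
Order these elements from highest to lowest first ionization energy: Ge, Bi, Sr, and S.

S > Ge > Bi > Sr

Removing the outermost electron gets harder across a period and easier down a group.
Neither a single period nor a single group — weigh both effects.
Bi > Sr: the two effects oppose for this pair; the across-period effect wins (703 vs 550 kJ/mol).
Ge > Bi: the two effects oppose for this pair; the down-group effect wins (762 vs 703 kJ/mol).
S > Ge: relative to Ge, both the across-period and down-group shifts push S's first ionization energy up.
Approximate values (kJ/mol): S 1000, Ge 762, Sr 550, Bi 703.
So from highest to lowest: S > Ge > Bi > Sr.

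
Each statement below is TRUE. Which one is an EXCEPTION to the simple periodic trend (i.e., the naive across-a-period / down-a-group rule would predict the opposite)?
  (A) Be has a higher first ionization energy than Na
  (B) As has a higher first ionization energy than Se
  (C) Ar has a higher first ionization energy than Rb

The general trend: first ionization energy increases across a period and decreases down a group.
(A) Be (period 2, group 2) vs Na (period 3, group 1): the stated order agrees with the simple trend.
(B) As (period 4, group 15) vs Se (period 4, group 16): the stated order contradicts the simple trend.
(C) Ar (period 3, group 18) vs Rb (period 5, group 1): the stated order agrees with the simple trend.
The exception is (B): Se (4p⁴) ionizes more easily than half-filled As (4p³).

(B)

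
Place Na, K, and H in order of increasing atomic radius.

H < Na < K

Moving right in a period, electrons are added to the same shell under a stronger nuclear pull, so atoms get smaller; moving down, a new shell is opened and atoms get larger.
All are in group 1, so atomic radius increases down the group.
So from smallest to largest: H < Na < K.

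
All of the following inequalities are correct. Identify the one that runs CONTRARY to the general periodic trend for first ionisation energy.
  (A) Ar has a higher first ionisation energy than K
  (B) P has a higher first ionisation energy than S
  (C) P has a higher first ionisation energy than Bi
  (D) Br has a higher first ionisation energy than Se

The general trend: first ionisation energy increases across a period and decreases down a group.
(A) Ar (period 3, group 18) vs K (period 4, group 1): the stated order agrees with the simple trend.
(B) P (period 3, group 15) vs S (period 3, group 16): the stated order contradicts the simple trend.
(C) P (period 3, group 15) vs Bi (period 6, group 15): the stated order agrees with the simple trend.
(D) Br (period 4, group 17) vs Se (period 4, group 16): the stated order agrees with the simple trend.
The exception is (B): S (3p⁴) ionizes more easily than half-filled P (3p³) because the paired 3p electron in S is pushed out by e⁻–e⁻ repulsion.

(B)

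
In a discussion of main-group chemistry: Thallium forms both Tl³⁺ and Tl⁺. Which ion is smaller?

Both ions have Z = 81 protons, but Tl³⁺ has lost more electrons, so its remaining electrons feel a larger effective nuclear charge per electron and are pulled in more tightly.
Higher positive charge → smaller ion, so Tl⁺ > Tl³⁺.

Tl³⁺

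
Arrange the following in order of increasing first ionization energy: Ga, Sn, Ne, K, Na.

K < Na < Ga < Sn < Ne

First ionization energy rises across a period (greater Z_eff holds electrons more tightly) and falls down a group (valence electrons are farther from the nucleus).
These span different periods and groups, so the two trends combine.
Na > K: Na sits above K in group 1, so the down-group effect alone puts Na higher.
Ga > Na: the two effects oppose for this pair; the across-period effect wins (579 vs 496 kJ/mol).
Sn > Ga: the two effects oppose for this pair; the across-period effect wins (709 vs 579 kJ/mol).
Ne > Sn: both effects reinforce here, so Ne is clearly the higher of the two.
For reference (kJ/mol): Ne 2081, Na 496, K 419, Ga 579, Sn 709.
So from lowest to highest: K < Na < Ga < Sn < Ne.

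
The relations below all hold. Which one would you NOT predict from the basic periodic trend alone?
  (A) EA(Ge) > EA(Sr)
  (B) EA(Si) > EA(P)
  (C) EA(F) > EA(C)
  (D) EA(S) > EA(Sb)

(B)

The general trend: electron affinity increases across a period and decreases down a group.
(A) Ge (period 4, group 14) vs Sr (period 5, group 2): the stated order agrees with the simple trend.
(B) Si (period 3, group 14) vs P (period 3, group 15): the stated order contradicts the simple trend.
(C) F (period 2, group 17) vs C (period 2, group 14): the stated order agrees with the simple trend.
(D) S (period 3, group 16) vs Sb (period 5, group 15): the stated order agrees with the simple trend.
The exception is (B): adding an electron to P's half-filled 3p³ is unfavourable, so Si (3p²) has the more exothermic EA.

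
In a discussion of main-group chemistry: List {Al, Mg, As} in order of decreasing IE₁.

As > Mg > Al

IE₁ increases left→right with effective nuclear charge and decreases top→bottom as the valence shell moves farther out.
Neither a single period nor a single group — weigh both effects.
Mg > Al: this pair runs against the simple trend — see the exception note.
As > Mg: period and group pull opposite ways; the across-period shift dominates (947 vs 738 kJ/mol).
Note the exception: Mg has a higher first ionization energy than Al, contrary to the simple trend — Al's single 3p electron is easier to remove than one from Mg's filled 3s².
Tabulated first ionization energy (kJ/mol): Mg 738, Al 578, As 947.
So from highest to lowest: As > Mg > Al.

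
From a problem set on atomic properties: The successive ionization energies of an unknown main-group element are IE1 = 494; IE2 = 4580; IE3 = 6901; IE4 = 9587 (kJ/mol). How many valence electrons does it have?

1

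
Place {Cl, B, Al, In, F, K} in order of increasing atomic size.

B is in period 2, group 13; F is in period 2, group 17; Al is in period 3, group 13; Cl is in period 3, group 17; K is in period 4, group 1; In is in period 5, group 13.
Radius decreases left→right (rising Z_eff, same n) and increases top→bottom (higher n).
Neither a single period nor a single group — weigh both effects.
B > F: B lies to the left of F in period 2, so the across-period effect alone puts B larger.
Cl > B: the two effects oppose for this pair; the down-group effect wins (99 vs 85 pm).
Al > Cl: both are in period 3; the period trend gives Al the larger value.
In > Al: In sits below Al in group 13, so the down-group effect alone puts In larger.
K > In: period and group pull opposite ways; the across-period shift dominates (196 vs 142 pm).
For reference (pm): B 85, F 64, Al 126, Cl 99, K 196, In 142.
So from smallest to largest: F < B < Cl < Al < In < K.

F < B < Cl < Al < In < K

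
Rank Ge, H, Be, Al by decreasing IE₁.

H > Be > Ge > Al

H is in period 1, group 1; Be is in period 2, group 2; Al is in period 3, group 13; Ge is in period 4, group 14.
First ionization energy rises across a period (greater Z_eff holds electrons more tightly) and falls down a group (valence electrons are farther from the nucleus).
A diagonal step moves right (one effect) and down (the opposite effect) at once.
Ge > Al: the two effects oppose for this pair; the across-period effect wins (762 vs 578 kJ/mol).
Be > Ge: the two effects oppose for this pair; the down-group effect wins (900 vs 762 kJ/mol).
H > Be: the two effects oppose for this pair; the down-group effect wins (1312 vs 900 kJ/mol).
Approximate values (kJ/mol): H 1312, Be 900, Al 578, Ge 762.
So from highest to lowest: H > Be > Ge > Al.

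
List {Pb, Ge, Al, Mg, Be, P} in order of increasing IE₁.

Al, Pb, Mg, Ge, Be, P

First ionization energy rises across a period (greater Z_eff holds electrons more tightly) and falls down a group (valence electrons are farther from the nucleus).
These span different periods and groups, so the two trends combine.
Pb > Al: the two effects oppose for this pair; the across-period effect wins (716 vs 578 kJ/mol).
Mg > Pb: period and group pull opposite ways; the down-group shift dominates (738 vs 716 kJ/mol).
Ge > Mg: period and group pull opposite ways; the across-period shift dominates (762 vs 738 kJ/mol).
Be > Ge: period and group pull opposite ways; the down-group shift dominates (900 vs 762 kJ/mol).
P > Be: the two effects oppose for this pair; the across-period effect wins (1012 vs 900 kJ/mol).
Note the exception: Mg has a higher first ionization energy than Al, contrary to the simple trend — Al's single 3p electron is easier to remove than one from Mg's filled 3s².
For reference (kJ/mol): Be 900, Mg 738, Al 578, P 1012, Ge 762, Pb 716.
So from lowest to highest: Al < Pb < Mg < Ge < Be < P.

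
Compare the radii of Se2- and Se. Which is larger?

Se2-

Forming Se2- adds 2 electrons to Se. More electron–electron repulsion in the same shell, with unchanged nuclear charge, lets the cloud expand.
An anion is larger than its parent atom: Se2- > Se.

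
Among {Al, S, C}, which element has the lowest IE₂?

IE_2 is the cost of taking one more electron from the +1 cation: Al⁺ still has 2 valence electrons; S⁺ still has 5 valence electrons; C⁺ still has 3 valence electrons.
All are still removing valence electrons, so compare the +1 ions as you would atoms: IE_2 generally rises across a period (higher Z_eff) and falls down a group (larger shell), subject to the usual subshell exceptions.
Valence configurations: Al⁺ [Ne]3s², S⁺ [Ne]3s²3p³, C⁺ [He]2s²2p¹.
Tabulated IE_2 (kJ/mol): Al 1817, S 2252, C 2353.
Putting it together, IE_2: Al < S < C.

Al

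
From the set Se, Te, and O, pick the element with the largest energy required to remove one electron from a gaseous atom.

O

O is in period 2, group 16; Se is in period 4, group 16; Te is in period 5, group 16.
IE₁ increases left→right with effective nuclear charge and decreases top→bottom as the valence shell moves farther out.
All are in group 16, so first ionization energy increases up the group.
The largest energy required to remove one electron from a gaseous atom among these belongs to O.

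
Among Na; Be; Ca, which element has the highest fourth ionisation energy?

Be

After 3 electrons have been removed, what remains? Na³⁺ is already 2 electrons into the core; Be³⁺ is already 1 electron into the core; Ca³⁺ is already 1 electron into the core.
All of these are removing an electron from a noble-gas core or deeper; the smaller core (lower principal quantum number) is held far more tightly, and within a period the higher nuclear charge binds the same core more tightly.
Tabulated IE_4 (kJ/mol): Na 9543, Be 21007, Ca 6491.
So the fourth ionization energies run Ca < Na < Be.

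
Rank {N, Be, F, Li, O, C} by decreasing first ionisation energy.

Across a period the outer electron is held more tightly (higher IE₁); down a group it sits in a higher shell, more shielded, and comes off more easily.
All lie in period 2; the across-period trend (first ionization energy increases left to right) applies, with the exception below.
Note the exception: N has a higher first ionization energy than O, contrary to the simple trend — pairing an electron in O's 2p⁴ costs repulsion energy, so O ionizes more easily than half-filled N (2p³).
Approximate values (kJ/mol): Li 520, Be 900, C 1086, N 1402, O 1314, F 1681.
So from highest to lowest: F > N > O > C > Be > Li.

F > N > O > C > Be > Li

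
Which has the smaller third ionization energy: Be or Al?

IE_3 is the cost of taking one more electron from the +2 cation: Be²⁺ is the bare [He] core; Al²⁺ still has 1 valence electron.
Pulling an electron out of a noble-gas core costs far more than removing a remaining valence electron, so Be sits at the high end of IE_3.
The numbers (kJ/mol): Be 14849, Al 2745.
Hence IE_3: Al < Be.

Al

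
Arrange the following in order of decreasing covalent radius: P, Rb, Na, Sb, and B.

Rb, Na, Sb, P, B

B is in period 2, group 13; Na is in period 3, group 1; P is in period 3, group 15; Rb is in period 5, group 1; Sb is in period 5, group 15.
Radius decreases left→right (rising Z_eff, same n) and increases top→bottom (higher n).
Neither a single period nor a single group — weigh both effects.
P > B: period and group pull opposite ways; the down-group shift dominates (111 vs 85 pm).
Sb > P: Sb sits below P in group 15, so the down-group effect alone puts Sb larger.
Na > Sb: period and group pull opposite ways; the across-period shift dominates (155 vs 140 pm).
Rb > Na: they share group 1; the group trend gives Rb the larger value.
For reference (pm): B 85, Na 155, P 111, Rb 210, Sb 140.
So from largest to smallest: Rb > Na > Sb > P > B.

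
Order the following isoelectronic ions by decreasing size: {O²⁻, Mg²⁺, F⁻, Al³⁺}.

All of these have 10 electrons, so size is governed by nuclear charge alone: the more protons, the stronger the pull on the same electron cloud, and the smaller the ion.
Nuclear charges: Al³⁺ (Z=13), Mg²⁺ (Z=12), F⁻ (Z=9), O²⁻ (Z=8).
Largest to smallest: O²⁻ > F⁻ > Mg²⁺ > Al³⁺.

O²⁻, F⁻, Mg²⁺, Al³⁺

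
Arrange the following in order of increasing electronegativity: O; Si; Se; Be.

Be < Si < Se < O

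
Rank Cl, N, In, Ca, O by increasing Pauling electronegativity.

Smaller atoms with higher effective nuclear charge are more electronegative.
Neither a single period nor a single group — weigh both effects.
In > Ca: period and group pull opposite ways; the across-period shift dominates (1.78 vs 1.00).
N > In: both effects reinforce here, so N is clearly the higher of the two.
Cl > N: period and group pull opposite ways; the across-period shift dominates (3.16 vs 3.04).
O > Cl: period and group pull opposite ways; the down-group shift dominates (3.44 vs 3.16).
For reference (Pauling): N 3.04, O 3.44, Cl 3.16, Ca 1.00, In 1.78.
So from lowest to highest: Ca < In < N < Cl < O.

Ca, In, N, Cl, O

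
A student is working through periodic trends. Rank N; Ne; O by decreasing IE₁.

Ne > N > O

N is in period 2, group 15; O is in period 2, group 16; Ne is in period 2, group 18.
Across a period the outer electron is held more tightly (higher IE₁); down a group it sits in a higher shell, more shielded, and comes off more easily.
All lie in period 2; the across-period trend (first ionization energy increases left to right) applies, with the exception below.
Note the exception: N has a higher first ionization energy than O, contrary to the simple trend — pairing an electron in O's 2p⁴ costs repulsion energy, so O ionizes more easily than half-filled N (2p³).
Tabulated first ionization energy (kJ/mol): N 1402, O 1314, Ne 2081.
So from highest to lowest: Ne > N > O.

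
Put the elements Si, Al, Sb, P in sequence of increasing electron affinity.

Electron affinity generally becomes more exothermic across a period toward the halogens and less exothermic down a group.
Here both period and group differ, so the two effects have to be weighed against each other.
P > Al: P lies to the right of Al in period 3, so the across-period effect alone puts P higher.
Sb > P: this pair runs against the simple trend — see the exception note.
Si > Sb: period and group pull opposite ways; the down-group shift dominates (134 vs 103 kJ/mol).
Note the exception: Sb has a higher electron affinity than P, contrary to the simple trend — both are half-filled np³, but the pairing/repulsion penalty for the added electron shrinks as the p orbitals become larger and more diffuse down the group, and for Sb that outweighs the weaker nuclear attraction.
Note the exception: Si has a higher electron affinity than P, contrary to the simple trend — adding an electron to P's half-filled 3p³ is unfavourable, so Si (3p²) has the more exothermic EA.
Approximate values (kJ/mol): Al 42, Si 134, P 72, Sb 103.
So from lowest to highest: Al < P < Sb < Si.

Al < P < Sb < Si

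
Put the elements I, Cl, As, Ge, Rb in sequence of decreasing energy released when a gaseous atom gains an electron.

Cl is in period 3, group 17; Ge is in period 4, group 14; As is in period 4, group 15; Rb is in period 5, group 1; I is in period 5, group 17.
EA tends to increase across a period and decrease down a group, though the pattern is less regular than for IE or radius.
Neither a single period nor a single group — weigh both effects.
As > Rb: both effects reinforce here, so As is clearly the higher of the two.
Ge > As: this pair runs against the simple trend — see the exception note.
I > Ge: the two effects oppose for this pair; the across-period effect wins (295 vs 119 kJ/mol).
Cl > I: Cl sits above I in group 17, so the down-group effect alone puts Cl higher.
Note the exception: Ge has a higher electron affinity than As, contrary to the simple trend — adding an electron to As's half-filled 4p³ is unfavourable, so Ge (4p²) has the more exothermic EA.
Approximate values (kJ/mol): Cl 349, Ge 119, As 78, Rb 47, I 295.
So from highest to lowest: Cl > I > Ge > As > Rb.

Cl, I, Ge, As, Rb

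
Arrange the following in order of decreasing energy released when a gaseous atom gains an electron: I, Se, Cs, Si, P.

I > Se > Si > P > Cs

Si is in period 3, group 14; P is in period 3, group 15; Se is in period 4, group 16; I is in period 5, group 17; Cs is in period 6, group 1.
Adding an electron releases more energy for atoms nearer the top right (short of the noble gases).
Neither a single period nor a single group — weigh both effects.
P > Cs: relative to Cs, both the across-period and down-group shifts push P's electron affinity up.
Si > P: this pair runs against the simple trend — see the exception note.
Se > Si: the two effects oppose for this pair; the across-period effect wins (195 vs 134 kJ/mol).
I > Se: period and group pull opposite ways; the across-period shift dominates (295 vs 195 kJ/mol).
Note the exception: Si has a higher electron affinity than P, contrary to the simple trend — adding an electron to P's half-filled 3p³ is unfavourable, so Si (3p²) has the more exothermic EA.
For reference (kJ/mol): Si 134, P 72, Se 195, I 295, Cs 46.
So from highest to lowest: I > Se > Si > P > Cs.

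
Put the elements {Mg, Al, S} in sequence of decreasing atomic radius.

Atomic radius shrinks across a period as nuclear charge pulls the same shell inward, and grows down a group as new shells are added.
All lie in period 3, so atomic radius increases right to left.
So from largest to smallest: Mg > Al > S.

Mg > Al > S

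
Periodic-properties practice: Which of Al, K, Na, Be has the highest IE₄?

IE_4 is the cost of taking one more electron from the +3 cation: Al³⁺ is the bare [Ne] core; K³⁺ is already 2 electrons into the core; Na³⁺ is already 2 electrons into the core; Be³⁺ is already 1 electron into the core.
All of these are removing an electron from a noble-gas core or deeper; the smaller core (lower principal quantum number) is held far more tightly, and within a period the higher nuclear charge binds the same core more tightly.
Tabulated IE_4 (kJ/mol): Al 11577, K 5877, Na 9543, Be 21007.
So the fourth ionization energies run K < Na < Al < Be.

Be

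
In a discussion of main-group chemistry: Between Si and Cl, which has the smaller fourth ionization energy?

After 3 electrons have been removed, what remains? Si³⁺ still has 1 valence electron; Cl³⁺ still has 4 valence electrons.
All are still removing valence electrons, so compare the +3 ions as you would atoms: IE_4 generally rises across a period (higher Z_eff) and falls down a group (larger shell), subject to the usual subshell exceptions.
Valence configurations: Si³⁺ [Ne]3s¹, Cl³⁺ [Ne]3s²3p².
Tabulated IE_4 (kJ/mol): Si 4356, Cl 5159.
Hence IE_4: Si < Cl.

Si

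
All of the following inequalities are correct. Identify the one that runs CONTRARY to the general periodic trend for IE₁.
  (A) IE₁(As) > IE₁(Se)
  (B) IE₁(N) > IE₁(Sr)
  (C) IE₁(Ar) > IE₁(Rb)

(A)

The general trend: IE₁ increases across a period and decreases down a group.
(A) As (period 4, group 15) vs Se (period 4, group 16): the stated order contradicts the simple trend.
(B) N (period 2, group 15) vs Sr (period 5, group 2): the stated order agrees with the simple trend.
(C) Ar (period 3, group 18) vs Rb (period 5, group 1): the stated order agrees with the simple trend.
The exception is (A): Se (4p⁴) ionizes more easily than half-filled As (4p³).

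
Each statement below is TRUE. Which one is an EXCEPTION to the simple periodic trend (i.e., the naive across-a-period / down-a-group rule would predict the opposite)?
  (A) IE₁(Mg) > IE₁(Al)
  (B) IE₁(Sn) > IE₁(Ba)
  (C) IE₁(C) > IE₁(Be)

(A)

The general trend: IE₁ increases across a period and decreases down a group.
(A) Mg (period 3, group 2) vs Al (period 3, group 13): the stated order contradicts the simple trend.
(B) Sn (period 5, group 14) vs Ba (period 6, group 2): the stated order agrees with the simple trend.
(C) C (period 2, group 14) vs Be (period 2, group 2): the stated order agrees with the simple trend.
The exception is (A): Al's single 3p electron is easier to remove than one from Mg's filled 3s².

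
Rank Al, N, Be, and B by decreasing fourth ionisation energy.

IE_4 is the cost of taking one more electron from the +3 cation: Al³⁺ is the bare [Ne] core; N³⁺ still has 2 valence electrons; Be³⁺ is already 1 electron into the core; B³⁺ is the bare [He] core.
Breaking into a closed-shell core is much more expensive than removing a leftover valence electron — Al, Be and B have the largest IE_4 here.
The numbers (kJ/mol): Al 11577, N 7475, Be 21007, B 25026.
Hence IE_4: N < Al < Be < B.

B, Be, Al, N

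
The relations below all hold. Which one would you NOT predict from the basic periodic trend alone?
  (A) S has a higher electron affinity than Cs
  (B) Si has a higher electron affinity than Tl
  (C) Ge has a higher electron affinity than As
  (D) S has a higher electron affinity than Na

The general trend: electron affinity increases across a period and decreases down a group.
(A) S (period 3, group 16) vs Cs (period 6, group 1): the stated order agrees with the simple trend.
(B) Si (period 3, group 14) vs Tl (period 6, group 13): the stated order agrees with the simple trend.
(C) Ge (period 4, group 14) vs As (period 4, group 15): the stated order contradicts the simple trend.
(D) S (period 3, group 16) vs Na (period 3, group 1): the stated order agrees with the simple trend.
The exception is (C): adding an electron to As's half-filled 4p³ is unfavourable, so Ge (4p²) has the more exothermic EA.

(C)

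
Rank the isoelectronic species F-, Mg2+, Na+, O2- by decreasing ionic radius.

O2- > F- > Na+ > Mg2+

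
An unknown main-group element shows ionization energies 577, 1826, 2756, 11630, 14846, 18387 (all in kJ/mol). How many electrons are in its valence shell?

3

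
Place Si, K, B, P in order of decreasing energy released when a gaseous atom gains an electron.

Si > P > K > B

B is in period 2, group 13; Si is in period 3, group 14; P is in period 3, group 15; K is in period 4, group 1.
Adding an electron releases more energy for atoms nearer the top right (short of the noble gases).
Neither a single period nor a single group — weigh both effects.
K > B: this pair runs against the simple trend — see the exception note.
P > K: both effects reinforce here, so P is clearly the higher of the two.
Si > P: this pair runs against the simple trend — see the exception note.
Note the exception: K has a higher electron affinity than B, contrary to the simple trend — B's ns²np¹ configuration gives only a small electron affinity — the sparsely filled np subshell binds an added electron weakly.
Note the exception: Si has a higher electron affinity than P, contrary to the simple trend — adding an electron to P's half-filled 3p³ is unfavourable, so Si (3p²) has the more exothermic EA.
Approximate values (kJ/mol): B 27, Si 134, P 72, K 48.
So from highest to lowest: Si > P > K > B.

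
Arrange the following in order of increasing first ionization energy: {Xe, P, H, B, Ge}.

Ge < B < P < Xe < H

H is in period 1, group 1; B is in period 2, group 13; P is in period 3, group 15; Ge is in period 4, group 14; Xe is in period 5, group 18.
Across a period the outer electron is held more tightly (higher IE₁); down a group it sits in a higher shell, more shielded, and comes off more easily.
These span different periods and groups, so the two trends combine.
B > Ge: the two effects oppose for this pair; the down-group effect wins (801 vs 762 kJ/mol).
P > B: period and group pull opposite ways; the across-period shift dominates (1012 vs 801 kJ/mol).
Xe > P: the two effects oppose for this pair; the across-period effect wins (1170 vs 1012 kJ/mol).
H > Xe: the two effects oppose for this pair; the down-group effect wins (1312 vs 1170 kJ/mol).
Approximate values (kJ/mol): H 1312, B 801, P 1012, Ge 762, Xe 1170.
So from lowest to highest: Ge < B < P < Xe < H.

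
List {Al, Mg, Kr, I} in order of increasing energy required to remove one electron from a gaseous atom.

Al < Mg < I < Kr

Mg is in period 3, group 2; Al is in period 3, group 13; Kr is in period 4, group 18; I is in period 5, group 17.
Removing the outermost electron gets harder across a period and easier down a group.
Here both period and group differ, so the two effects have to be weighed against each other.
Mg > Al: this pair runs against the simple trend — see the exception note.
I > Mg: the two effects oppose for this pair; the across-period effect wins (1008 vs 738 kJ/mol).
Kr > I: relative to I, both the across-period and down-group shifts push Kr's first ionization energy up.
Note the exception: Mg has a higher first ionization energy than Al, contrary to the simple trend — Al's single 3p electron is easier to remove than one from Mg's filled 3s².
Tabulated first ionization energy (kJ/mol): Mg 738, Al 578, Kr 1351, I 1008.
So from lowest to highest: Al < Mg < I < Kr.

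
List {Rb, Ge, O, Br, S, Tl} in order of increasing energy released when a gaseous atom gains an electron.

Tl < Rb < Ge < O < S < Br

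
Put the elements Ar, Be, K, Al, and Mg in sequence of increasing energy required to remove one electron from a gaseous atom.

K, Al, Mg, Be, Ar

Removing the outermost electron gets harder across a period and easier down a group.
These span different periods and groups, so the two trends combine.
Al > K: relative to K, both the across-period and down-group shifts push Al's first ionization energy up.
Mg > Al: this pair runs against the simple trend — see the exception note.
Be > Mg: Be sits above Mg in group 2, so the down-group effect alone puts Be higher.
Ar > Be: the two effects oppose for this pair; the across-period effect wins (1521 vs 900 kJ/mol).
Note the exception: Mg has a higher first ionization energy than Al, contrary to the simple trend — Al's single 3p electron is easier to remove than one from Mg's filled 3s².
Approximate values (kJ/mol): Be 900, Mg 738, Al 578, Ar 1521, K 419.
So from lowest to highest: K < Al < Mg < Be < Ar.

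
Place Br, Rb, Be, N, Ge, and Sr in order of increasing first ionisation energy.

Rb, Sr, Ge, Be, Br, N

Be is in period 2, group 2; N is in period 2, group 15; Ge is in period 4, group 14; Br is in period 4, group 17; Rb is in period 5, group 1; Sr is in period 5, group 2.
First ionization energy rises across a period (greater Z_eff holds electrons more tightly) and falls down a group (valence electrons are farther from the nucleus).
Here both period and group differ, so the two effects have to be weighed against each other.
Sr > Rb: Sr lies to the right of Rb in period 5, so the across-period effect alone puts Sr higher.
Ge > Sr: both effects reinforce here, so Ge is clearly the higher of the two.
Be > Ge: the two effects oppose for this pair; the down-group effect wins (900 vs 762 kJ/mol).
Br > Be: period and group pull opposite ways; the across-period shift dominates (1140 vs 900 kJ/mol).
N > Br: the two effects oppose for this pair; the down-group effect wins (1402 vs 1140 kJ/mol).
Approximate values (kJ/mol): Be 900, N 1402, Ge 762, Br 1140, Rb 403, Sr 550.
So from lowest to highest: Rb < Sr < Ge < Be < Br < N.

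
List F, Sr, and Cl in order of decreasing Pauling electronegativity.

F > Cl > Sr

F is in period 2, group 17; Cl is in period 3, group 17; Sr is in period 5, group 2.
Atoms toward the upper right of the periodic table pull bonding electrons most strongly.
Here both period and group differ, so the two effects have to be weighed against each other.
Cl > Sr: relative to Sr, both the across-period and down-group shifts push Cl's electronegativity up.
F > Cl: F sits above Cl in group 17, so the down-group effect alone puts F higher.
For reference (Pauling): F 3.98, Cl 3.16, Sr 0.95.
So from highest to lowest: F > Cl > Sr.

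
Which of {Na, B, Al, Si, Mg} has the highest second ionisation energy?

IE_2 is the cost of taking one more electron from the +1 cation: Na⁺ is the bare [Ne] core; B⁺ still has 2 valence electrons; Al⁺ still has 2 valence electrons; Si⁺ still has 3 valence electrons; Mg⁺ still has 1 valence electron.
Core electrons are held far more tightly than valence electrons, so Na tops the IE_2 order.
Valence configurations: B⁺ [He]2s², Al⁺ [Ne]3s², Si⁺ [Ne]3s²3p¹, Mg⁺ [Ne]3s¹.
Si⁺ loses a lone 3p electron whereas Al⁺ must break into a filled 3s² pair, so IE_2(Al) > IE_2(Si) even though Si has the higher nuclear charge.
Approximate IE_2 values (kJ/mol): Na 4562, B 2427, Al 1817, Si 1577, Mg 1451.
So the second ionization energies run Mg < Si < Al < B < Na.

Na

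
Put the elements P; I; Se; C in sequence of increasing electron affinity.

P < C < Se < I

C is in period 2, group 14; P is in period 3, group 15; Se is in period 4, group 16; I is in period 5, group 17.
Electron affinity generally becomes more exothermic across a period toward the halogens and less exothermic down a group.
A diagonal step moves right (one effect) and down (the opposite effect) at once.
C > P: period and group pull opposite ways; the down-group shift dominates (122 vs 72 kJ/mol).
Se > C: the two effects oppose for this pair; the across-period effect wins (195 vs 122 kJ/mol).
I > Se: the two effects oppose for this pair; the across-period effect wins (295 vs 195 kJ/mol).
For reference (kJ/mol): C 122, P 72, Se 195, I 295.
So from lowest to highest: P < C < Se < I.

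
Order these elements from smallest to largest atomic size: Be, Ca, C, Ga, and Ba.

Be is in period 2, group 2; C is in period 2, group 14; Ca is in period 4, group 2; Ga is in period 4, group 13; Ba is in period 6, group 2.
Atomic radius shrinks across a period as nuclear charge pulls the same shell inward, and grows down a group as new shells are added.
These span different periods and groups, so the two trends combine.
Be > C: both are in period 2; the period trend gives Be the larger value.
Ga > Be: the two effects oppose for this pair; the down-group effect wins (124 vs 102 pm).
Ca > Ga: both are in period 4; the period trend gives Ca the larger value.
Ba > Ca: Ba sits below Ca in group 2, so the down-group effect alone puts Ba larger.
For reference (pm): Be 102, C 75, Ca 171, Ga 124, Ba 196.
So from smallest to largest: C < Be < Ga < Ca < Ba.

C < Be < Ga < Ca < Ba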